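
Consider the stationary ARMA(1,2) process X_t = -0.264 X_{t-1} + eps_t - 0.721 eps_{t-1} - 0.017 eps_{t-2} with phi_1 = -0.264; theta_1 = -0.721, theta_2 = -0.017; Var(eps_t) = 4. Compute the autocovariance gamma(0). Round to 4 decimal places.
\gamma(0) = 8.1349

Multiply the model equation by X_{t-k} and take expectations. With theta_0 = psi_0 = 1 and psi_j the MA(infinity) weights, this gives
  gamma(k) - sum_i phi_i gamma(k-i) = c_k,
  c_k = sigma^2 * sum_{j=k..q} theta_j psi_{j-k}   (c_k = 0 for k > q),
using gamma(-m) = gamma(m).
psi-weights needed (psi_j = theta_j + sum_i phi_i psi_{j-i}):
  psi_1 = theta_1 + phi_1 = -0.721 + (-0.264) = -0.985
  psi_2 = theta_2 + phi_1 psi_1 = -0.017 + (-0.264)(-0.985) = 0.24304
Right-hand sides:
  c_0 = sigma^2 (1 + theta_1 psi_1 + theta_2 psi_2) = 4 * (1 + (-0.721)(-0.985) + (-0.017)(0.24304)) = 4 * 1.706053 = 6.824213
  c_1 = sigma^2 (theta_1 + theta_2 psi_1) = 4 * (-0.721 + (-0.017)(-0.985)) = -2.81702
  c_2 = sigma^2 theta_2 = 4 * (-0.017) = -0.068
Equations for k = 0 and k = 1 (AR order 1):
  gamma(0) = phi_1 gamma(1) + c_0
  gamma(1) = phi_1 gamma(0) + c_1
Substituting the second into the first: gamma(0) (1 - phi_1^2) = c_0 + phi_1 c_1, so
  gamma(0) = (c_0 + phi_1 c_1) / (1 - phi_1^2) = (6.824213 + (-0.264)(-2.81702)) / (1 - (-0.264)^2) = 7.567907 / 0.930304 = 8.134875.
Therefore gamma(0) = 8.1349 (to 4 decimal places).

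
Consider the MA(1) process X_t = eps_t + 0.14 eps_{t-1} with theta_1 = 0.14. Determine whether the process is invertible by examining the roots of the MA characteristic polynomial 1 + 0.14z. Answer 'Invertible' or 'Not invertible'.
\text{Invertible}

The MA(q) characteristic polynomial is P(z) = 1 + 0.14z.
Invertibility requires all roots to lie outside the unit circle, i.e. |z| > 1 for every root.
This is linear in z: 1 + (0.14) z = 0  =>  z = -1/(0.14) = -7.142857,  |z| = 7.142857.
Moduli of all roots: 7.1429.
All moduli strictly greater than 1? Yes.
Verdict: Invertible.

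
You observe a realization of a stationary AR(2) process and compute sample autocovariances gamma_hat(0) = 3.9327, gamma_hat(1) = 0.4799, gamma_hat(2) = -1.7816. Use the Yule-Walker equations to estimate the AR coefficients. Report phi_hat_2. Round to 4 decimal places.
\hat\phi_{2} = -0.4750

The Yule-Walker equations for an AR(p) process read, in matrix form,
  Gamma_p phi = r_p,   with   (Gamma_p)_{ij} = gamma(|i - j|),
                       (r_p)_i = gamma(i),   i,j = 1..p.
Substitute the sample gammas (Toeplitz matrix and right-hand side of size 2):
  Gamma_p = [[3.9327, 0.4799], [0.4799, 3.9327]]
  r_p     = [0.4799, -1.7816]
Written out:
  3.9327 phi_1 + 0.4799 phi_2 = 0.4799
  0.4799 phi_1 + 3.9327 phi_2 = -1.7816
Solve by Cramer's rule:
  det = gamma(0)^2 - gamma(1)^2 = (3.9327)^2 - (0.4799)^2 = 15.46612929 - 0.23030401 = 15.23582528
  phi_hat_1 = [gamma(1) gamma(0) - gamma(1) gamma(2)] / det = [(0.4799)(3.9327) - (0.4799)(-1.7816)] / 15.23582528 = 2.74229257 / 15.23582528 = 0.18
  phi_hat_2 = [gamma(0) gamma(2) - gamma(1)^2] / det = [(3.9327)(-1.7816) - (0.4799)^2] / 15.23582528 = -7.23680233 / 15.23582528 = -0.475
So phi_hat = [0.1800, -0.4750].
Therefore phi_hat_2 = -0.4750.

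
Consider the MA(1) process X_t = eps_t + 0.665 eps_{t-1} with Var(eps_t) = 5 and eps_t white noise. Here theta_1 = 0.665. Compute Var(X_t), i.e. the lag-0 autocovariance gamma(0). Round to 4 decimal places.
\gamma(0) = 7.2111

For an MA(q) process X_t = eps_t + sum_i theta_i eps_{t-i} with
Var(eps_t) = sigma^2, the variance is
  gamma(0) = sigma^2 * (1 + sum_i theta_i^2).
  sum_i theta_i^2 = (0.665)^2 = 0.442225.
  gamma(0) = 5 * (1 + 0.442225) = 5 * 1.442225 = 7.211125, which rounds to 7.2111.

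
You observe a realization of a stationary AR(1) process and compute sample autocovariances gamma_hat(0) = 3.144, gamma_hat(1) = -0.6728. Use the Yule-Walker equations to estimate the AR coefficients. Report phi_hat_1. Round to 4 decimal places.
\hat\phi_{1} = -0.2140

The Yule-Walker equations for an AR(p) process read, in matrix form,
  Gamma_p phi = r_p,   with   (Gamma_p)_{ij} = gamma(|i - j|),
                       (r_p)_i = gamma(i),   i,j = 1..p.
Substitute the sample gammas (Toeplitz matrix and right-hand side of size 1):
  Gamma_p = [[3.144]]
  r_p     = [-0.6728]
With p = 1 this is the single equation gamma(0) phi_1 = gamma(1):
  phi_hat_1 = gamma(1) / gamma(0) = -0.6728 / 3.144 = -0.2140.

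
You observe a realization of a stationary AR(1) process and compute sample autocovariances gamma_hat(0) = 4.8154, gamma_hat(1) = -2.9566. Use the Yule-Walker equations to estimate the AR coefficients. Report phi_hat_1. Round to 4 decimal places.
\hat\phi_{1} = -0.6140

The Yule-Walker equations for an AR(p) process read, in matrix form,
  Gamma_p phi = r_p,   with   (Gamma_p)_{ij} = gamma(|i - j|),
                       (r_p)_i = gamma(i),   i,j = 1..p.
Substitute the sample gammas (Toeplitz matrix and right-hand side of size 1):
  Gamma_p = [[4.8154]]
  r_p     = [-2.9566]
With p = 1 this is the single equation gamma(0) phi_1 = gamma(1):
  phi_hat_1 = gamma(1) / gamma(0) = -2.9566 / 4.8154 = -0.6140.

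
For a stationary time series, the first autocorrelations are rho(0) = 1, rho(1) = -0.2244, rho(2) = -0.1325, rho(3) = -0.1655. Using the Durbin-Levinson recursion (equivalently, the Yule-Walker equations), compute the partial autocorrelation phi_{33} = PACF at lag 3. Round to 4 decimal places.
\phi_{33} = -0.2670

The PACF at lag k is phi_{kk}, the last component of the solution
to the Yule-Walker system G_k phi = r_k where
  (G_k)_{ij} = rho(|i - j|), (r_k)_i = rho(i), i,j = 1..k.
Equivalently, Durbin-Levinson gives phi_{kk} iteratively:
  phi_{11} = rho(1)
  phi_{kk} = [rho(k) - sum_{j=1..k-1} phi_{k-1,j} rho(k-j)]
            / [1 - sum_{j=1..k-1} phi_{k-1,j} rho(j)],
  phi_{k,j} = phi_{k-1,j} - phi_{kk} phi_{k-1,k-j},  j = 1..k-1.
Step k = 1:
  phi_11 = rho(1) = -0.2244.
Step k = 2:
  phi_22 = [rho(2) - phi_11 rho(1)] / [1 - phi_11 rho(1)] = [-0.1325 - (-0.2244)(-0.2244)] / [1 - (-0.2244)(-0.2244)]
         = -0.18285536 / 0.94964464 = -0.192551.
  Update: phi_21 = phi_11 - phi_22 phi_11 = -0.2244 - (-0.192551)(-0.2244) = -0.267609.
Step k = 3:
  phi_33 = [rho(3) - phi_21 rho(2) - phi_22 rho(1)] / [1 - phi_21 rho(1) - phi_22 rho(2)]
    numerator   = -0.1655 - (-0.267609)(-0.1325) - (-0.192551)(-0.2244) = -0.24416665
    denominator = 1 - (-0.267609)(-0.2244) - (-0.192551)(-0.1325) = 0.91443559
  phi_33 = -0.24416665 / 0.91443559 = -0.267.
Therefore phi_{33} = -0.2670.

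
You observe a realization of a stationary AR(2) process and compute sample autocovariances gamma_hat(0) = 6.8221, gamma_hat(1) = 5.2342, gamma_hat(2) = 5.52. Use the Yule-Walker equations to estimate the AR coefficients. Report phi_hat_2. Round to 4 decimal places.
\hat\phi_{2} = 0.5360

The Yule-Walker equations for an AR(p) process read, in matrix form,
  Gamma_p phi = r_p,   with   (Gamma_p)_{ij} = gamma(|i - j|),
                       (r_p)_i = gamma(i),   i,j = 1..p.
Substitute the sample gammas (Toeplitz matrix and right-hand side of size 2):
  Gamma_p = [[6.8221, 5.2342], [5.2342, 6.8221]]
  r_p     = [5.2342, 5.52]
Written out:
  6.8221 phi_1 + 5.2342 phi_2 = 5.2342
  5.2342 phi_1 + 6.8221 phi_2 = 5.52
Solve by Cramer's rule:
  det = gamma(0)^2 - gamma(1)^2 = (6.8221)^2 - (5.2342)^2 = 46.54104841 - 27.39684964 = 19.14419877
  phi_hat_1 = [gamma(1) gamma(0) - gamma(1) gamma(2)] / det = [(5.2342)(6.8221) - (5.2342)(5.52)] / 19.14419877 = 6.81545182 / 19.14419877 = 0.356
  phi_hat_2 = [gamma(0) gamma(2) - gamma(1)^2] / det = [(6.8221)(5.52) - (5.2342)^2] / 19.14419877 = 10.26114236 / 19.14419877 = 0.536
So phi_hat = [0.3560, 0.5360].
Therefore phi_hat_2 = 0.5360.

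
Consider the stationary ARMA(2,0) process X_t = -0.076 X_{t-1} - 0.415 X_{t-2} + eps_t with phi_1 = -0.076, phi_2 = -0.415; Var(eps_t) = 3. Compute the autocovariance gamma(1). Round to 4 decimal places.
\gamma(1) = -0.1952

Multiply the model equation by X_{t-k} and take expectations. With theta_0 = psi_0 = 1 and psi_j the MA(infinity) weights, this gives
  gamma(k) - sum_i phi_i gamma(k-i) = c_k,
  c_k = sigma^2 * sum_{j=k..q} theta_j psi_{j-k}   (c_k = 0 for k > q),
using gamma(-m) = gamma(m).
Pure AR (q = 0): c_0 = sigma^2 = 3, c_k = 0 for k >= 1.
Equations for k = 0, 1, 2 (AR order 2, c_2 = 0):
  (E0) gamma(0) = phi_1 gamma(1) + phi_2 gamma(2) + c_0
  (E1) gamma(1) = phi_1 gamma(0) + phi_2 gamma(1) + c_1
  (E2) gamma(2) = phi_1 gamma(1) + phi_2 gamma(0)
From (E1): gamma(1) = A gamma(0) + B with
  A = phi_1 / (1 - phi_2) = -0.076 / 1.415 = -0.05371,   B = c_1 / (1 - phi_2) = 0 / 1.415 = 0.
Insert (E2) into (E0): gamma(0) (1 - phi_2^2) = phi_1 (1 + phi_2) gamma(1) + c_0.
  phi_1 (1 + phi_2) = (-0.076)(0.585) = -0.04446,   1 - phi_2^2 = 0.827775.
Replace gamma(1) by A gamma(0) + B and collect gamma(0):
  gamma(0) [0.827775 - (-0.04446)(-0.05371)] = c_0 = 3
  gamma(0) * 0.825387 = 3
  gamma(0) = 3 / 0.825387 = 3.634658.
  gamma(1) = A gamma(0) = (-0.05371)(3.634658) = -0.195218.
Therefore gamma(1) = -0.1952 (to 4 decimal places).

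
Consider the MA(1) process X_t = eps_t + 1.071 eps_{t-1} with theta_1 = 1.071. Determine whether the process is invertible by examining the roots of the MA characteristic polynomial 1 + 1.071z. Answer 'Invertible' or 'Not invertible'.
\text{Not invertible}

The MA(q) characteristic polynomial is P(z) = 1 + 1.071z.
Invertibility requires all roots to lie outside the unit circle, i.e. |z| > 1 for every root.
This is linear in z: 1 + (1.071) z = 0  =>  z = -1/(1.071) = -0.933707,  |z| = 0.933707.
Moduli of all roots: 0.9337.
All moduli strictly greater than 1? No.
Verdict: Not invertible.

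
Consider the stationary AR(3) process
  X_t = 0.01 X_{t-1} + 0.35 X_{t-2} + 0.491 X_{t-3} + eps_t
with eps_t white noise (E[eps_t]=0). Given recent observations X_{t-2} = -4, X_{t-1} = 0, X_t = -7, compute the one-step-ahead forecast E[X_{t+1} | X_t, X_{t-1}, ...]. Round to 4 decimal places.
E[X_{t+1} \mid \mathcal F_t] = -2.0340

For an AR(p) model X_t = c + sum_i phi_i X_{t-i} + eps_t, the
one-step-ahead conditional mean is
  E[X_{t+1} | X_t, ...] = c + sum_i phi_i X_{t+1-i}.
Substitute known values:
  E[X_{t+1} | ...] = (0.01) * (-7) + (0.35) * (0) + (0.491) * (-4)
                   = -2.0340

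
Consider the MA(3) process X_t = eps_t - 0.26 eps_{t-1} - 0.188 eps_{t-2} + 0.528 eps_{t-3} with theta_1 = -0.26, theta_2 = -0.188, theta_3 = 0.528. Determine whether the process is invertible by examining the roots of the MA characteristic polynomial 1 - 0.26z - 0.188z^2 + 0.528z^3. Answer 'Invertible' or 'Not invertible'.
\text{Invertible}

The MA(q) characteristic polynomial is P(z) = 1 - 0.26z - 0.188z^2 + 0.528z^3.
Invertibility requires all roots to lie outside the unit circle, i.e. |z| > 1 for every root.
Degree 3: look for a simple real root z0 first, then factor out (1 - z/z0) and solve the remaining quadratic.
Testing z0 = -1.25: P(-1.25) = 1 + (-0.26)(-1.25) + (-0.188)(-1.25)^2 + (0.528)(-1.25)^3
  = 1 + (0.325) + (-0.29375) + (-1.03125) = 0.  So z_0 = -1.25 is a root, |z_0| = 1.25.
Divide out the factor (1 + 0.8 z) = (1 - z/z0) (since 1/z0 = -0.8):
  P(z) = (1 + 0.8 z)(1 + (-1.06) z + (0.66) z^2)
  [check: z-coef -1.06 - (-0.8) = -0.26; z^2-coef 0.66 - (-0.8)(-1.06) = -0.188; z^3-coef -(-0.8)(0.66) = 0.528.]
Remaining roots from the quadratic factor 1 + (-1.06) z + (0.66) z^2:
  Set 1 + (-1.06) z + (0.66) z^2 = 0, i.e. a z^2 + b z + c = 0 with a = 0.66, b = -1.06, c = 1.
  Discriminant D = b^2 - 4ac = (-1.06)^2 - 4*(0.66)*1 = 1.1236 - (2.64) = -1.5164.
  D < 0, so the roots are the complex-conjugate pair z = (-b +/- i sqrt(-D)) / (2a) = 0.803 +/- 0.9329i.
  For a conjugate pair |z|^2 = z * conj(z) = (product of roots) = c/a = 1/(0.66) = 1.515152, so |z| = sqrt(1.515152) = 1.2309 for both roots.
Moduli of all roots: 1.2500, 1.2309, 1.2309.
All moduli strictly greater than 1? Yes.
Verdict: Invertible.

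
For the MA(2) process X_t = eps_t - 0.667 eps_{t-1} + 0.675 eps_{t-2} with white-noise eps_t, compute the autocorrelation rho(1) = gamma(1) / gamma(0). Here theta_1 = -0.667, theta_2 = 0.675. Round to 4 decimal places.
\rho(1) = -0.5879

For an MA(q) process with theta_0 = 1, the autocovariance is
  gamma(k) = sigma^2 * sum_{i=0..q-k} theta_i * theta_{i+k},
and rho(k) = gamma(k) / gamma(0). Sigma^2 cancels.
  numerator   = (1)*(-0.667) + (-0.667)*(0.675) = -1.117225.
  denominator = (1)^2 + (-0.667)^2 + (0.675)^2 = 1.900514.
  rho(1) = -1.117225 / 1.900514 = -0.5879.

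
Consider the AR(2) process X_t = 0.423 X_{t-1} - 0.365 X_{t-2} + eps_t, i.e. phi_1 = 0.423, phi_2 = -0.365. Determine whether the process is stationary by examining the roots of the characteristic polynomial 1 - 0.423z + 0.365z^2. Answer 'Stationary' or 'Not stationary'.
\text{Stationary}

The AR(p) characteristic polynomial is P(z) = 1 - 0.423z + 0.365z^2.
Stationarity requires all roots to lie outside the unit circle, i.e. |z| > 1 for every root.
Set 1 + (-0.423) z + (0.365) z^2 = 0, i.e. a z^2 + b z + c = 0 with a = 0.365, b = -0.423, c = 1.
Discriminant D = b^2 - 4ac = (-0.423)^2 - 4*(0.365)*1 = 0.178929 - (1.46) = -1.281071.
D < 0, so the roots are the complex-conjugate pair z = (-b +/- i sqrt(-D)) / (2a) = 0.5795 +/- 1.5505i.
For a conjugate pair |z|^2 = z * conj(z) = (product of roots) = c/a = 1/(0.365) = 2.739726, so |z| = sqrt(2.739726) = 1.6552 for both roots.
Moduli of all roots: 1.6552, 1.6552.
All moduli strictly greater than 1? Yes.
Verdict: Stationary.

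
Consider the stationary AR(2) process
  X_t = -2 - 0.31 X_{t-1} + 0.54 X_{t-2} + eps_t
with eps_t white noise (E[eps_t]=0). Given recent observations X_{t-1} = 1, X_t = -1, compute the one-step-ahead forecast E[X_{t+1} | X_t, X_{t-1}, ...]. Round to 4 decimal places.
E[X_{t+1} \mid \mathcal F_t] = -1.1500

For an AR(p) model X_t = c + sum_i phi_i X_{t-i} + eps_t, the
one-step-ahead conditional mean is
  E[X_{t+1} | X_t, ...] = c + sum_i phi_i X_{t+1-i}.
Substitute known values:
  E[X_{t+1} | ...] = -2 + (-0.31) * (-1) + (0.54) * (1)
                   = -1.1500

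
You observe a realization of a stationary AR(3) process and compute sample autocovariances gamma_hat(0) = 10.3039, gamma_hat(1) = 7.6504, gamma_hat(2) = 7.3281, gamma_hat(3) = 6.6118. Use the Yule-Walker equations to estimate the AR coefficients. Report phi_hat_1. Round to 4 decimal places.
\hat\phi_{1} = 0.4440

The Yule-Walker equations for an AR(p) process read, in matrix form,
  Gamma_p phi = r_p,   with   (Gamma_p)_{ij} = gamma(|i - j|),
                       (r_p)_i = gamma(i),   i,j = 1..p.
Substitute the sample gammas (Toeplitz matrix and right-hand side of size 3):
  Gamma_p = [[10.3039, 7.6504, 7.3281], [7.6504, 10.3039, 7.6504], [7.3281, 7.6504, 10.3039]]
  r_p     = [7.6504, 7.3281, 6.6118]
Written out (R1..R3):
  (R1) 10.3039 phi_1 + 7.6504 phi_2 + 7.3281 phi_3 = 7.6504
  (R2) 7.6504 phi_1 + 10.3039 phi_2 + 7.6504 phi_3 = 7.3281
  (R3) 7.3281 phi_1 + 7.6504 phi_2 + 10.3039 phi_3 = 6.6118
Gaussian elimination:
  R2 <- R2 - (7.6504/10.3039) R1 = R2 - (0.742476) R1:  4.62366 phi_2 + 2.209461 phi_3 = 1.64786
  R3 <- R3 - (7.3281/10.3039) R1 = R3 - (0.711197) R1:  2.209461 phi_2 + 5.092179 phi_3 = 1.170861
  R3 <- R3 - (2.209461/4.62366) R2 = R3 - (0.47786) R2:  4.036367 phi_3 = 0.383415
Back-substitution:
  phi_hat_3 = 0.383415 / 4.036367 = 0.09499
  phi_hat_2 = (1.64786 - (2.209461)(0.09499)) / 4.62366 = 0.311005
  phi_hat_1 = (7.6504 - (7.6504)(0.311005) - (7.3281)(0.09499)) / 10.3039 = 0.444005
So phi_hat = [0.4440, 0.3110, 0.0950].
Therefore phi_hat_1 = 0.4440.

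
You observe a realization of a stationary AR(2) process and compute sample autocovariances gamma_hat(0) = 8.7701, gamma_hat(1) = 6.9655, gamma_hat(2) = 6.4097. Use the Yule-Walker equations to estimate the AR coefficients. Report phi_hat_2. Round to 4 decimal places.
\hat\phi_{2} = 0.2710

The Yule-Walker equations for an AR(p) process read, in matrix form,
  Gamma_p phi = r_p,   with   (Gamma_p)_{ij} = gamma(|i - j|),
                       (r_p)_i = gamma(i),   i,j = 1..p.
Substitute the sample gammas (Toeplitz matrix and right-hand side of size 2):
  Gamma_p = [[8.7701, 6.9655], [6.9655, 8.7701]]
  r_p     = [6.9655, 6.4097]
Written out:
  8.7701 phi_1 + 6.9655 phi_2 = 6.9655
  6.9655 phi_1 + 8.7701 phi_2 = 6.4097
Solve by Cramer's rule:
  det = gamma(0)^2 - gamma(1)^2 = (8.7701)^2 - (6.9655)^2 = 76.91465401 - 48.51819025 = 28.39646376
  phi_hat_1 = [gamma(1) gamma(0) - gamma(1) gamma(2)] / det = [(6.9655)(8.7701) - (6.9655)(6.4097)] / 28.39646376 = 16.4413662 / 28.39646376 = 0.579
  phi_hat_2 = [gamma(0) gamma(2) - gamma(1)^2] / det = [(8.7701)(6.4097) - (6.9655)^2] / 28.39646376 = 7.69551972 / 28.39646376 = 0.271
So phi_hat = [0.5790, 0.2710].
Therefore phi_hat_2 = 0.2710.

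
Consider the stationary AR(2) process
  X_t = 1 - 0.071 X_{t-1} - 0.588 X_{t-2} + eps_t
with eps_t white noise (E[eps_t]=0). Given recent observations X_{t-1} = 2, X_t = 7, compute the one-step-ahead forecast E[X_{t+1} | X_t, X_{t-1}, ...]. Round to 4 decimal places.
E[X_{t+1} \mid \mathcal F_t] = -0.6730

For an AR(p) model X_t = c + sum_i phi_i X_{t-i} + eps_t, the
one-step-ahead conditional mean is
  E[X_{t+1} | X_t, ...] = c + sum_i phi_i X_{t+1-i}.
Substitute known values:
  E[X_{t+1} | ...] = 1 + (-0.071) * (7) + (-0.588) * (2)
                   = -0.6730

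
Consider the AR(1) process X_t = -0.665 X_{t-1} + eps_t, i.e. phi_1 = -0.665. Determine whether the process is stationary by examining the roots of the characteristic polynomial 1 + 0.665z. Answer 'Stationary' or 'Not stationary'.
\text{Stationary}

The AR(p) characteristic polynomial is P(z) = 1 + 0.665z.
Stationarity requires all roots to lie outside the unit circle, i.e. |z| > 1 for every root.
This is linear in z: 1 + (0.665) z = 0  =>  z = -1/(0.665) = -1.503759,  |z| = 1.503759.
Moduli of all roots: 1.5038.
All moduli strictly greater than 1? Yes.
Verdict: Stationary.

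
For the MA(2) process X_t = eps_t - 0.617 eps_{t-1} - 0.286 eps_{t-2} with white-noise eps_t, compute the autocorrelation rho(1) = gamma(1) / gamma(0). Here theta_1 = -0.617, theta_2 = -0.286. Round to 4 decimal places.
\rho(1) = -0.3012

For an MA(q) process with theta_0 = 1, the autocovariance is
  gamma(k) = sigma^2 * sum_{i=0..q-k} theta_i * theta_{i+k},
and rho(k) = gamma(k) / gamma(0). Sigma^2 cancels.
  numerator   = (1)*(-0.617) + (-0.617)*(-0.286) = -0.440538.
  denominator = (1)^2 + (-0.617)^2 + (-0.286)^2 = 1.462485.
  rho(1) = -0.440538 / 1.462485 = -0.3012.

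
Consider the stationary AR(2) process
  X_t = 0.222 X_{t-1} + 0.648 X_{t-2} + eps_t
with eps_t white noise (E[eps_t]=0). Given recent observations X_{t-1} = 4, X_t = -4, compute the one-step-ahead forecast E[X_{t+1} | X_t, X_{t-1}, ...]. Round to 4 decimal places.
E[X_{t+1} \mid \mathcal F_t] = 1.7040

For an AR(p) model X_t = c + sum_i phi_i X_{t-i} + eps_t, the
one-step-ahead conditional mean is
  E[X_{t+1} | X_t, ...] = c + sum_i phi_i X_{t+1-i}.
Substitute known values:
  E[X_{t+1} | ...] = (0.222) * (-4) + (0.648) * (4)
                   = 1.7040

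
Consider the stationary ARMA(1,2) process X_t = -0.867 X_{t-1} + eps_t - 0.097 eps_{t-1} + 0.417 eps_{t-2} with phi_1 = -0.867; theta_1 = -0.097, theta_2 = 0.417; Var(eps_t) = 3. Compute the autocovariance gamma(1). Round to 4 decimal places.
\gamma(1) = -22.9550

Multiply the model equation by X_{t-k} and take expectations. With theta_0 = psi_0 = 1 and psi_j the MA(infinity) weights, this gives
  gamma(k) - sum_i phi_i gamma(k-i) = c_k,
  c_k = sigma^2 * sum_{j=k..q} theta_j psi_{j-k}   (c_k = 0 for k > q),
using gamma(-m) = gamma(m).
psi-weights needed (psi_j = theta_j + sum_i phi_i psi_{j-i}):
  psi_1 = theta_1 + phi_1 = -0.097 + (-0.867) = -0.964
  psi_2 = theta_2 + phi_1 psi_1 = 0.417 + (-0.867)(-0.964) = 1.252788
Right-hand sides:
  c_0 = sigma^2 (1 + theta_1 psi_1 + theta_2 psi_2) = 3 * (1 + (-0.097)(-0.964) + (0.417)(1.252788)) = 3 * 1.615921 = 4.847762
  c_1 = sigma^2 (theta_1 + theta_2 psi_1) = 3 * (-0.097 + (0.417)(-0.964)) = -1.496964
  c_2 = sigma^2 theta_2 = 3 * (0.417) = 1.251
Equations for k = 0 and k = 1 (AR order 1):
  gamma(0) = phi_1 gamma(1) + c_0
  gamma(1) = phi_1 gamma(0) + c_1
Substituting the second into the first: gamma(0) (1 - phi_1^2) = c_0 + phi_1 c_1, so
  gamma(0) = (c_0 + phi_1 c_1) / (1 - phi_1^2) = (4.847762 + (-0.867)(-1.496964)) / (1 - (-0.867)^2) = 6.14563 / 0.248311 = 24.749727.
  gamma(1) = phi_1 gamma(0) + c_1 = (-0.867)(24.749727) + (-1.496964) = -22.954978.
Therefore gamma(1) = -22.9550 (to 4 decimal places).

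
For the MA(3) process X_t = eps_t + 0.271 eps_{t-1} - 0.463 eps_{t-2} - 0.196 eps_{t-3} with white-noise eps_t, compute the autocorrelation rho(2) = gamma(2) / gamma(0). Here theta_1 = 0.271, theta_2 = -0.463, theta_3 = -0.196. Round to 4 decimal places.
\rho(2) = -0.3892

For an MA(q) process with theta_0 = 1, the autocovariance is
  gamma(k) = sigma^2 * sum_{i=0..q-k} theta_i * theta_{i+k},
and rho(k) = gamma(k) / gamma(0). Sigma^2 cancels.
  numerator   = (1)*(-0.463) + (0.271)*(-0.196) = -0.516116.
  denominator = (1)^2 + (0.271)^2 + (-0.463)^2 + (-0.196)^2 = 1.326226.
  rho(2) = -0.516116 / 1.326226 = -0.3892.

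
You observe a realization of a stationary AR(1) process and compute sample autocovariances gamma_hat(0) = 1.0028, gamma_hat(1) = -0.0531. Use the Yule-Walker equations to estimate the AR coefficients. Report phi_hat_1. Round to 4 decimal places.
\hat\phi_{1} = -0.0530

The Yule-Walker equations for an AR(p) process read, in matrix form,
  Gamma_p phi = r_p,   with   (Gamma_p)_{ij} = gamma(|i - j|),
                       (r_p)_i = gamma(i),   i,j = 1..p.
Substitute the sample gammas (Toeplitz matrix and right-hand side of size 1):
  Gamma_p = [[1.0028]]
  r_p     = [-0.0531]
With p = 1 this is the single equation gamma(0) phi_1 = gamma(1):
  phi_hat_1 = gamma(1) / gamma(0) = -0.0531 / 1.0028 = -0.0530.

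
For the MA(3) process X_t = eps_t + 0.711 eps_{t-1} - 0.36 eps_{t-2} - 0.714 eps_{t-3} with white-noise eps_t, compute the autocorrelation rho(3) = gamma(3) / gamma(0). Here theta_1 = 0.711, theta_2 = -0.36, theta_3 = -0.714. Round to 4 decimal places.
\rho(3) = -0.3329

For an MA(q) process with theta_0 = 1, the autocovariance is
  gamma(k) = sigma^2 * sum_{i=0..q-k} theta_i * theta_{i+k},
and rho(k) = gamma(k) / gamma(0). Sigma^2 cancels.
  numerator   = (1)*(-0.714) = -0.714.
  denominator = (1)^2 + (0.711)^2 + (-0.36)^2 + (-0.714)^2 = 2.144917.
  rho(3) = -0.714 / 2.144917 = -0.3329.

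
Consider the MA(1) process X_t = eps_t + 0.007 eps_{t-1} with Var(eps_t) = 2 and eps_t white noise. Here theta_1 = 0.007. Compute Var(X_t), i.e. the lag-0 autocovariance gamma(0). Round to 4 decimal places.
\gamma(0) = 2.0001

For an MA(q) process X_t = eps_t + sum_i theta_i eps_{t-i} with
Var(eps_t) = sigma^2, the variance is
  gamma(0) = sigma^2 * (1 + sum_i theta_i^2).
  sum_i theta_i^2 = (0.007)^2 = 0.000049.
  gamma(0) = 2 * (1 + 0.000049) = 2 * 1.000049 = 2.000098, which rounds to 2.0001.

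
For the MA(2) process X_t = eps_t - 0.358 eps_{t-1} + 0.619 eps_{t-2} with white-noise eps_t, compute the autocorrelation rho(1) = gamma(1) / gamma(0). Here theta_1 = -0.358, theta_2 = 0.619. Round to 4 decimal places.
\rho(1) = -0.3835

For an MA(q) process with theta_0 = 1, the autocovariance is
  gamma(k) = sigma^2 * sum_{i=0..q-k} theta_i * theta_{i+k},
and rho(k) = gamma(k) / gamma(0). Sigma^2 cancels.
  numerator   = (1)*(-0.358) + (-0.358)*(0.619) = -0.579602.
  denominator = (1)^2 + (-0.358)^2 + (0.619)^2 = 1.511325.
  rho(1) = -0.579602 / 1.511325 = -0.3835.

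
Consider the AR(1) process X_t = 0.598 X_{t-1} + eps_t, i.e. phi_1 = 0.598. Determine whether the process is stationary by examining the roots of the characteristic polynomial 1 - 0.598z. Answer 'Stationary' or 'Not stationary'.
\text{Stationary}

The AR(p) characteristic polynomial is P(z) = 1 - 0.598z.
Stationarity requires all roots to lie outside the unit circle, i.e. |z| > 1 for every root.
This is linear in z: 1 + (-0.598) z = 0  =>  z = -1/(-0.598) = 1.672241,  |z| = 1.672241.
Moduli of all roots: 1.6722.
All moduli strictly greater than 1? Yes.
Verdict: Stationary.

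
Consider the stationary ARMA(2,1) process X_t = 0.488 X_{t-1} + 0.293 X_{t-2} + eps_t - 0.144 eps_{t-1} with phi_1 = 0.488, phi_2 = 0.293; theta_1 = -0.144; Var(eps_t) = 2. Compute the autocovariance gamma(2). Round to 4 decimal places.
\gamma(2) = 1.9645

Multiply the model equation by X_{t-k} and take expectations. With theta_0 = psi_0 = 1 and psi_j the MA(infinity) weights, this gives
  gamma(k) - sum_i phi_i gamma(k-i) = c_k,
  c_k = sigma^2 * sum_{j=k..q} theta_j psi_{j-k}   (c_k = 0 for k > q),
using gamma(-m) = gamma(m).
psi-weights needed (psi_j = theta_j + sum_i phi_i psi_{j-i}):
  psi_1 = theta_1 + phi_1 = -0.144 + (0.488) = 0.344
Right-hand sides:
  c_0 = sigma^2 (1 + theta_1 psi_1) = 2 * (1 + (-0.144)(0.344)) = 2 * 0.950464 = 1.900928
  c_1 = sigma^2 theta_1 = 2 * (-0.144) = -0.288
  c_2 = 0
Equations for k = 0, 1, 2 (AR order 2, c_2 = 0):
  (E0) gamma(0) = phi_1 gamma(1) + phi_2 gamma(2) + c_0
  (E1) gamma(1) = phi_1 gamma(0) + phi_2 gamma(1) + c_1
  (E2) gamma(2) = phi_1 gamma(1) + phi_2 gamma(0)
From (E1): gamma(1) = A gamma(0) + B with
  A = phi_1 / (1 - phi_2) = 0.488 / 0.707 = 0.69024,   B = c_1 / (1 - phi_2) = -0.288 / 0.707 = -0.407355.
Insert (E2) into (E0): gamma(0) (1 - phi_2^2) = phi_1 (1 + phi_2) gamma(1) + c_0.
  phi_1 (1 + phi_2) = (0.488)(1.293) = 0.630984,   1 - phi_2^2 = 0.914151.
Replace gamma(1) by A gamma(0) + B and collect gamma(0):
  gamma(0) [0.914151 - (0.630984)(0.69024)] = (0.630984)(-0.407355) + 1.900928
  gamma(0) * 0.47862 = 1.643893
  gamma(0) = 1.643893 / 0.47862 = 3.43465.
  gamma(1) = A gamma(0) + B = (0.69024)(3.43465) + (-0.407355) = 1.96338.
  gamma(2) = phi_1 gamma(1) + phi_2 gamma(0) = (0.488)(1.96338) + (0.293)(3.43465) = 1.964482.
Therefore gamma(2) = 1.9645 (to 4 decimal places).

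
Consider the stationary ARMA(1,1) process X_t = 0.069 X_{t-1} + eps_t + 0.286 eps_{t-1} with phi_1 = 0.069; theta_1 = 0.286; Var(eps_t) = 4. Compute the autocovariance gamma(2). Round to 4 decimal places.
\gamma(2) = 0.1004

Multiply the model equation by X_{t-k} and take expectations. With theta_0 = psi_0 = 1 and psi_j the MA(infinity) weights, this gives
  gamma(k) - sum_i phi_i gamma(k-i) = c_k,
  c_k = sigma^2 * sum_{j=k..q} theta_j psi_{j-k}   (c_k = 0 for k > q),
using gamma(-m) = gamma(m).
psi-weights needed (psi_j = theta_j + sum_i phi_i psi_{j-i}):
  psi_1 = theta_1 + phi_1 = 0.286 + (0.069) = 0.355
Right-hand sides:
  c_0 = sigma^2 (1 + theta_1 psi_1) = 4 * (1 + (0.286)(0.355)) = 4 * 1.10153 = 4.40612
  c_1 = sigma^2 theta_1 = 4 * (0.286) = 1.144
  c_2 = 0
Equations for k = 0 and k = 1 (AR order 1):
  gamma(0) = phi_1 gamma(1) + c_0
  gamma(1) = phi_1 gamma(0) + c_1
Substituting the second into the first: gamma(0) (1 - phi_1^2) = c_0 + phi_1 c_1, so
  gamma(0) = (c_0 + phi_1 c_1) / (1 - phi_1^2) = (4.40612 + (0.069)(1.144)) / (1 - (0.069)^2) = 4.485056 / 0.995239 = 4.506512.
  gamma(1) = phi_1 gamma(0) + c_1 = (0.069)(4.506512) + (1.144) = 1.454949.
For k = 2 (> q): gamma(2) = phi_1 gamma(1) = (0.069)(1.454949) = 0.100392.
Therefore gamma(2) = 0.1004 (to 4 decimal places).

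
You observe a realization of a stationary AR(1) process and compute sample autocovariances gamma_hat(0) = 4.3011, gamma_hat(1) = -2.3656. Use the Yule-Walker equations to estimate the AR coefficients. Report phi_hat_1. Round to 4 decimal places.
\hat\phi_{1} = -0.5500

The Yule-Walker equations for an AR(p) process read, in matrix form,
  Gamma_p phi = r_p,   with   (Gamma_p)_{ij} = gamma(|i - j|),
                       (r_p)_i = gamma(i),   i,j = 1..p.
Substitute the sample gammas (Toeplitz matrix and right-hand side of size 1):
  Gamma_p = [[4.3011]]
  r_p     = [-2.3656]
With p = 1 this is the single equation gamma(0) phi_1 = gamma(1):
  phi_hat_1 = gamma(1) / gamma(0) = -2.3656 / 4.3011 = -0.5500.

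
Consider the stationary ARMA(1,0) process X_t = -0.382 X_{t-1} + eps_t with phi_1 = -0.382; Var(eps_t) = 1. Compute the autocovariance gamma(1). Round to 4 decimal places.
\gamma(1) = -0.4473

Multiply the model equation by X_{t-k} and take expectations. With theta_0 = psi_0 = 1 and psi_j the MA(infinity) weights, this gives
  gamma(k) - sum_i phi_i gamma(k-i) = c_k,
  c_k = sigma^2 * sum_{j=k..q} theta_j psi_{j-k}   (c_k = 0 for k > q),
using gamma(-m) = gamma(m).
Pure AR (q = 0): c_0 = sigma^2 = 1, c_k = 0 for k >= 1.
Equations for k = 0 and k = 1 (AR order 1):
  gamma(0) = phi_1 gamma(1) + c_0
  gamma(1) = phi_1 gamma(0) + c_1
Substituting the second into the first: gamma(0) (1 - phi_1^2) = c_0 + phi_1 c_1, so
  gamma(0) = c_0 / (1 - phi_1^2) = 1 / (1 - (-0.382)^2) = 1 / 0.854076 = 1.170856.
  gamma(1) = phi_1 gamma(0) = (-0.382)(1.170856) = -0.447267.
Therefore gamma(1) = -0.4473 (to 4 decimal places).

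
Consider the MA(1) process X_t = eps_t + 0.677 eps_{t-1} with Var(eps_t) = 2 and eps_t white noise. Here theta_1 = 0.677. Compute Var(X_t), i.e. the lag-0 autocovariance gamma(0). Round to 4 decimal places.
\gamma(0) = 2.9167

For an MA(q) process X_t = eps_t + sum_i theta_i eps_{t-i} with
Var(eps_t) = sigma^2, the variance is
  gamma(0) = sigma^2 * (1 + sum_i theta_i^2).
  sum_i theta_i^2 = (0.677)^2 = 0.458329.
  gamma(0) = 2 * (1 + 0.458329) = 2 * 1.458329 = 2.916658, which rounds to 2.9167.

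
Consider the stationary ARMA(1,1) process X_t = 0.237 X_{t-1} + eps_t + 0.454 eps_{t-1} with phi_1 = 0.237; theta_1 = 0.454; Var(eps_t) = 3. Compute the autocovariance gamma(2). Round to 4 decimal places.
\gamma(2) = 0.5765

Multiply the model equation by X_{t-k} and take expectations. With theta_0 = psi_0 = 1 and psi_j the MA(infinity) weights, this gives
  gamma(k) - sum_i phi_i gamma(k-i) = c_k,
  c_k = sigma^2 * sum_{j=k..q} theta_j psi_{j-k}   (c_k = 0 for k > q),
using gamma(-m) = gamma(m).
psi-weights needed (psi_j = theta_j + sum_i phi_i psi_{j-i}):
  psi_1 = theta_1 + phi_1 = 0.454 + (0.237) = 0.691
Right-hand sides:
  c_0 = sigma^2 (1 + theta_1 psi_1) = 3 * (1 + (0.454)(0.691)) = 3 * 1.313714 = 3.941142
  c_1 = sigma^2 theta_1 = 3 * (0.454) = 1.362
  c_2 = 0
Equations for k = 0 and k = 1 (AR order 1):
  gamma(0) = phi_1 gamma(1) + c_0
  gamma(1) = phi_1 gamma(0) + c_1
Substituting the second into the first: gamma(0) (1 - phi_1^2) = c_0 + phi_1 c_1, so
  gamma(0) = (c_0 + phi_1 c_1) / (1 - phi_1^2) = (3.941142 + (0.237)(1.362)) / (1 - (0.237)^2) = 4.263936 / 0.943831 = 4.51769.
  gamma(1) = phi_1 gamma(0) + c_1 = (0.237)(4.51769) + (1.362) = 2.432693.
For k = 2 (> q): gamma(2) = phi_1 gamma(1) = (0.237)(2.432693) = 0.576548.
Therefore gamma(2) = 0.5765 (to 4 decimal places).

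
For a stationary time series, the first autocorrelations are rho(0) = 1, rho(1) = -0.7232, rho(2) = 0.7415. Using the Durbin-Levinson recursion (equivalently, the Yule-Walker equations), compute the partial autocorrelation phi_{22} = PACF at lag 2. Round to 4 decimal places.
\phi_{22} = 0.4581

The PACF at lag k is phi_{kk}, the last component of the solution
to the Yule-Walker system G_k phi = r_k where
  (G_k)_{ij} = rho(|i - j|), (r_k)_i = rho(i), i,j = 1..k.
Equivalently, Durbin-Levinson gives phi_{kk} iteratively:
  phi_{11} = rho(1)
  phi_{kk} = [rho(k) - sum_{j=1..k-1} phi_{k-1,j} rho(k-j)]
            / [1 - sum_{j=1..k-1} phi_{k-1,j} rho(j)],
  phi_{k,j} = phi_{k-1,j} - phi_{kk} phi_{k-1,k-j},  j = 1..k-1.
Step k = 1:
  phi_11 = rho(1) = -0.7232.
Step k = 2:
  phi_22 = [rho(2) - phi_11 rho(1)] / [1 - phi_11 rho(1)] = [0.7415 - (-0.7232)(-0.7232)] / [1 - (-0.7232)(-0.7232)]
         = 0.21848176 / 0.47698176 = 0.4581.
Therefore phi_{22} = 0.4581.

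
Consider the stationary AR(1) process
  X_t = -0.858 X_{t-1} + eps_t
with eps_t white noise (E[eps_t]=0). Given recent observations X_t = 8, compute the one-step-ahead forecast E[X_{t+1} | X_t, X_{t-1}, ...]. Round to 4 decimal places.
E[X_{t+1} \mid \mathcal F_t] = -6.8640

For an AR(p) model X_t = c + sum_i phi_i X_{t-i} + eps_t, the
one-step-ahead conditional mean is
  E[X_{t+1} | X_t, ...] = c + sum_i phi_i X_{t+1-i}.
Substitute known values:
  E[X_{t+1} | ...] = (-0.858) * (8)
                   = -6.8640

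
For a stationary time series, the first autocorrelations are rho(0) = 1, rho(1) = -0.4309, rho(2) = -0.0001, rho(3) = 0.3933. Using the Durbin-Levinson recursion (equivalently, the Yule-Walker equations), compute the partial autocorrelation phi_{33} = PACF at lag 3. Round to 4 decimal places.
\phi_{33} = 0.3821

The PACF at lag k is phi_{kk}, the last component of the solution
to the Yule-Walker system G_k phi = r_k where
  (G_k)_{ij} = rho(|i - j|), (r_k)_i = rho(i), i,j = 1..k.
Equivalently, Durbin-Levinson gives phi_{kk} iteratively:
  phi_{11} = rho(1)
  phi_{kk} = [rho(k) - sum_{j=1..k-1} phi_{k-1,j} rho(k-j)]
            / [1 - sum_{j=1..k-1} phi_{k-1,j} rho(j)],
  phi_{k,j} = phi_{k-1,j} - phi_{kk} phi_{k-1,k-j},  j = 1..k-1.
Step k = 1:
  phi_11 = rho(1) = -0.4309.
Step k = 2:
  phi_22 = [rho(2) - phi_11 rho(1)] / [1 - phi_11 rho(1)] = [-0.0001 - (-0.4309)(-0.4309)] / [1 - (-0.4309)(-0.4309)]
         = -0.18577481 / 0.81432519 = -0.228133.
  Update: phi_21 = phi_11 - phi_22 phi_11 = -0.4309 - (-0.228133)(-0.4309) = -0.529203.
Step k = 3:
  phi_33 = [rho(3) - phi_21 rho(2) - phi_22 rho(1)] / [1 - phi_21 rho(1) - phi_22 rho(2)]
    numerator   = 0.3933 - (-0.529203)(-0.0001) - (-0.228133)(-0.4309) = 0.29494438
    denominator = 1 - (-0.529203)(-0.4309) - (-0.228133)(-0.0001) = 0.77194374
  phi_33 = 0.29494438 / 0.77194374 = 0.3821.
Therefore phi_{33} = 0.3821.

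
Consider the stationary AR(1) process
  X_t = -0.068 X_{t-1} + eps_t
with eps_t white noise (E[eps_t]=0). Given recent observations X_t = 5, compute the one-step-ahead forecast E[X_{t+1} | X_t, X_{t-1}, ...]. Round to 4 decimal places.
E[X_{t+1} \mid \mathcal F_t] = -0.3400

For an AR(p) model X_t = c + sum_i phi_i X_{t-i} + eps_t, the
one-step-ahead conditional mean is
  E[X_{t+1} | X_t, ...] = c + sum_i phi_i X_{t+1-i}.
Substitute known values:
  E[X_{t+1} | ...] = (-0.068) * (5)
                   = -0.3400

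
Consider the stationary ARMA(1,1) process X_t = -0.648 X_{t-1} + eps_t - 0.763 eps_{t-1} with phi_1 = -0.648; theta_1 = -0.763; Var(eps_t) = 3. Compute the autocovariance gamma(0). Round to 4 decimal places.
\gamma(0) = 13.2962

Multiply the model equation by X_{t-k} and take expectations. With theta_0 = psi_0 = 1 and psi_j the MA(infinity) weights, this gives
  gamma(k) - sum_i phi_i gamma(k-i) = c_k,
  c_k = sigma^2 * sum_{j=k..q} theta_j psi_{j-k}   (c_k = 0 for k > q),
using gamma(-m) = gamma(m).
psi-weights needed (psi_j = theta_j + sum_i phi_i psi_{j-i}):
  psi_1 = theta_1 + phi_1 = -0.763 + (-0.648) = -1.411
Right-hand sides:
  c_0 = sigma^2 (1 + theta_1 psi_1) = 3 * (1 + (-0.763)(-1.411)) = 3 * 2.076593 = 6.229779
  c_1 = sigma^2 theta_1 = 3 * (-0.763) = -2.289
  c_2 = 0
Equations for k = 0 and k = 1 (AR order 1):
  gamma(0) = phi_1 gamma(1) + c_0
  gamma(1) = phi_1 gamma(0) + c_1
Substituting the second into the first: gamma(0) (1 - phi_1^2) = c_0 + phi_1 c_1, so
  gamma(0) = (c_0 + phi_1 c_1) / (1 - phi_1^2) = (6.229779 + (-0.648)(-2.289)) / (1 - (-0.648)^2) = 7.713051 / 0.580096 = 13.296163.
Therefore gamma(0) = 13.2962 (to 4 decimal places).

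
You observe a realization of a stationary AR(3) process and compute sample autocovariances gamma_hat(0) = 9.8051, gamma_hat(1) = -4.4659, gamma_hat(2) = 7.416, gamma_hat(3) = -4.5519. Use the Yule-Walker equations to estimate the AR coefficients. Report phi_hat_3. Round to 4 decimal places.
\hat\phi_{3} = -0.1040

The Yule-Walker equations for an AR(p) process read, in matrix form,
  Gamma_p phi = r_p,   with   (Gamma_p)_{ij} = gamma(|i - j|),
                       (r_p)_i = gamma(i),   i,j = 1..p.
Substitute the sample gammas (Toeplitz matrix and right-hand side of size 3):
  Gamma_p = [[9.8051, -4.4659, 7.416], [-4.4659, 9.8051, -4.4659], [7.416, -4.4659, 9.8051]]
  r_p     = [-4.4659, 7.416, -4.5519]
Written out (R1..R3):
  (R1) 9.8051 phi_1 - 4.4659 phi_2 + 7.416 phi_3 = -4.4659
  (R2) -4.4659 phi_1 + 9.8051 phi_2 - 4.4659 phi_3 = 7.416
  (R3) 7.416 phi_1 - 4.4659 phi_2 + 9.8051 phi_3 = -4.5519
Gaussian elimination:
  R2 <- R2 - (-4.4659/9.8051) R1 = R2 - (-0.455467) R1:  7.77103 phi_2 - 1.088156 phi_3 = 5.38193
  R3 <- R3 - (7.416/9.8051) R1 = R3 - (0.756341) R1:  -1.088156 phi_2 + 4.196074 phi_3 = -1.174156
  R3 <- R3 - (-1.088156/7.77103) R2 = R3 - (-0.140027) R2:  4.043703 phi_3 = -0.420539
Back-substitution:
  phi_hat_3 = -0.420539 / 4.043703 = -0.103999
  phi_hat_2 = (5.38193 - (-1.088156)(-0.103999)) / 7.77103 = 0.678001
  phi_hat_1 = (-4.4659 - (-4.4659)(0.678001) - (7.416)(-0.103999)) / 9.8051 = -0.068002
So phi_hat = [-0.0680, 0.6780, -0.1040].
Therefore phi_hat_3 = -0.1040.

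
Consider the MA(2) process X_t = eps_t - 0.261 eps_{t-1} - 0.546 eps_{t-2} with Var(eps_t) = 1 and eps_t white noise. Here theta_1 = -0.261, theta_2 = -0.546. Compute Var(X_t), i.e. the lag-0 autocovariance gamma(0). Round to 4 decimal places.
\gamma(0) = 1.3662

For an MA(q) process X_t = eps_t + sum_i theta_i eps_{t-i} with
Var(eps_t) = sigma^2, the variance is
  gamma(0) = sigma^2 * (1 + sum_i theta_i^2).
  sum_i theta_i^2 = (-0.261)^2 + (-0.546)^2 = 0.068121 + 0.298116 = 0.366237.
  gamma(0) = 1 * (1 + 0.366237) = 1 * 1.366237 = 1.366237, which rounds to 1.3662.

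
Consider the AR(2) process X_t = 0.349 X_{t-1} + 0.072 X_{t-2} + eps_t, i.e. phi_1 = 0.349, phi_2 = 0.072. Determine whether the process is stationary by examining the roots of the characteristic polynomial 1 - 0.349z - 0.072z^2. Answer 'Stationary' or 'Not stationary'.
\text{Stationary}

The AR(p) characteristic polynomial is P(z) = 1 - 0.349z - 0.072z^2.
Stationarity requires all roots to lie outside the unit circle, i.e. |z| > 1 for every root.
Set 1 + (-0.349) z + (-0.072) z^2 = 0, i.e. a z^2 + b z + c = 0 with a = -0.072, b = -0.349, c = 1.
Discriminant D = b^2 - 4ac = (-0.349)^2 - 4*(-0.072)*1 = 0.121801 - (-0.288) = 0.409801.
D >= 0, so the roots are real: z = (-b +/- sqrt(D)) / (2a) = (0.349 +/- 0.640157) / (-0.144).
  z_1 = (0.349 + 0.640157) / (-0.144) = -6.8691,   |z_1| = 6.8691.
  z_2 = (0.349 - 0.640157) / (-0.144) = 2.0219,   |z_2| = 2.0219.
Moduli of all roots: 6.8691, 2.0219.
All moduli strictly greater than 1? Yes.
Verdict: Stationary.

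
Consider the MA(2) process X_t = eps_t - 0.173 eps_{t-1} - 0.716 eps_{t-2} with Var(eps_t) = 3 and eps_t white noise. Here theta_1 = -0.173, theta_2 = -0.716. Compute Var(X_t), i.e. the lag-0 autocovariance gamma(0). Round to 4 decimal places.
\gamma(0) = 4.6278

For an MA(q) process X_t = eps_t + sum_i theta_i eps_{t-i} with
Var(eps_t) = sigma^2, the variance is
  gamma(0) = sigma^2 * (1 + sum_i theta_i^2).
  sum_i theta_i^2 = (-0.173)^2 + (-0.716)^2 = 0.029929 + 0.512656 = 0.542585.
  gamma(0) = 3 * (1 + 0.542585) = 3 * 1.542585 = 4.627755, which rounds to 4.6278.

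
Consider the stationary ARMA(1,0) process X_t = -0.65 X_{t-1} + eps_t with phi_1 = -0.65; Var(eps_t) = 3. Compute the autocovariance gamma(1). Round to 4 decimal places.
\gamma(1) = -3.3766

Multiply the model equation by X_{t-k} and take expectations. With theta_0 = psi_0 = 1 and psi_j the MA(infinity) weights, this gives
  gamma(k) - sum_i phi_i gamma(k-i) = c_k,
  c_k = sigma^2 * sum_{j=k..q} theta_j psi_{j-k}   (c_k = 0 for k > q),
using gamma(-m) = gamma(m).
Pure AR (q = 0): c_0 = sigma^2 = 3, c_k = 0 for k >= 1.
Equations for k = 0 and k = 1 (AR order 1):
  gamma(0) = phi_1 gamma(1) + c_0
  gamma(1) = phi_1 gamma(0) + c_1
Substituting the second into the first: gamma(0) (1 - phi_1^2) = c_0 + phi_1 c_1, so
  gamma(0) = c_0 / (1 - phi_1^2) = 3 / (1 - (-0.65)^2) = 3 / 0.5775 = 5.194805.
  gamma(1) = phi_1 gamma(0) = (-0.65)(5.194805) = -3.376623.
Therefore gamma(1) = -3.3766 (to 4 decimal places).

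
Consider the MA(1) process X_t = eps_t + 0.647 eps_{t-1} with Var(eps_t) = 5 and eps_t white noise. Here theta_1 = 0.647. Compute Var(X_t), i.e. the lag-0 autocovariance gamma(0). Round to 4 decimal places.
\gamma(0) = 7.0930

For an MA(q) process X_t = eps_t + sum_i theta_i eps_{t-i} with
Var(eps_t) = sigma^2, the variance is
  gamma(0) = sigma^2 * (1 + sum_i theta_i^2).
  sum_i theta_i^2 = (0.647)^2 = 0.418609.
  gamma(0) = 5 * (1 + 0.418609) = 5 * 1.418609 = 7.093045, which rounds to 7.0930.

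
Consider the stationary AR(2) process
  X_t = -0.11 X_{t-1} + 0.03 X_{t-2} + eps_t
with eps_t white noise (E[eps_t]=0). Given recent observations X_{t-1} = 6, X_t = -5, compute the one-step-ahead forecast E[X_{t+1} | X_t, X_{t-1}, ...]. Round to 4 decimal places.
E[X_{t+1} \mid \mathcal F_t] = 0.7300

For an AR(p) model X_t = c + sum_i phi_i X_{t-i} + eps_t, the
one-step-ahead conditional mean is
  E[X_{t+1} | X_t, ...] = c + sum_i phi_i X_{t+1-i}.
Substitute known values:
  E[X_{t+1} | ...] = (-0.11) * (-5) + (0.03) * (6)
                   = 0.7300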